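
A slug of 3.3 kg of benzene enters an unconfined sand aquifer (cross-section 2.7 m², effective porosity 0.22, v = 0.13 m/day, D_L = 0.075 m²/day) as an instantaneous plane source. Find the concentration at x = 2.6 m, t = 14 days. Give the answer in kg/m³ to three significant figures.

For an instantaneous plane source, C(x,t) = M/(n_e·A·√(4πDt)) · exp(−(x−vt)²/(4Dt)), with n_e·A the pore (flow) area.
Plume center vt = 0.13 × 14 = 1.82 m, so the well at 2.6 m is 0.78 m downgradient of the peak.
√(4πDt) = 3.632 m, giving peak height M/(n_e·A·√(4πDt)) = 3.3/(0.22 × 2.7 × 3.632) = 1.530 kg/m³.
(x−vt)²/(4Dt) = (0.78)²/(4 × 0.075 × 14) = 0.1449; exp(−0.1449) = 0.8651.
C = 1.530 × 0.8651 = 1.32 kg/m³.

1.32 kg/m³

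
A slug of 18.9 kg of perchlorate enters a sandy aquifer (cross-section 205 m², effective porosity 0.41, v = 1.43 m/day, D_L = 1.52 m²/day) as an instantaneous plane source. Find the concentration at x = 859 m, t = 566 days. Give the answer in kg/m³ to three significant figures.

For an instantaneous plane source, C(x,t) = M/(n_e·A·√(4πDt)) · exp(−(x−vt)²/(4Dt)), with n_e·A the pore (flow) area.
Plume center vt = 1.43 × 566 = 809.38 m, so the well at 859 m is 49.62 m downgradient of the peak.
√(4πDt) = 104.0 m, giving peak height M/(n_e·A·√(4πDt)) = 18.9/(0.41 × 205 × 104.0) = 0.002162 kg/m³.
(x−vt)²/(4Dt) = (49.62)²/(4 × 1.52 × 566) = 0.7155; exp(−0.7155) = 0.4889.
C = 0.002162 × 0.4889 = 0.00106 kg/m³.

0.00106 kg/m³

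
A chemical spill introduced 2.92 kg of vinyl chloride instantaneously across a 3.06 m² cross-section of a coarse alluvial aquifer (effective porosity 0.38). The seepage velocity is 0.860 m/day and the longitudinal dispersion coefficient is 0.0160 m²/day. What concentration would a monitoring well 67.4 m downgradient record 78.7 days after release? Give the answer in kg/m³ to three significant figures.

0.621 kg/m³

For an instantaneous plane source, C(x,t) = M/(n_e·A·√(4πDt)) · exp(−(x−vt)²/(4Dt)), with n_e·A the pore (flow) area.
Plume center vt = 0.860 × 78.7 = 67.682 m, so the well at 67.4 m is 0.282 m upgradient of the peak.
√(4πDt) = 3.978 m, giving peak height M/(n_e·A·√(4πDt)) = 2.92/(0.38 × 3.06 × 3.978) = 0.6313 kg/m³.
(x−vt)²/(4Dt) = (-0.282)²/(4 × 0.0160 × 78.7) = 0.01579; exp(−0.01579) = 0.9843.
C = 0.6313 × 0.9843 = 0.621 kg/m³.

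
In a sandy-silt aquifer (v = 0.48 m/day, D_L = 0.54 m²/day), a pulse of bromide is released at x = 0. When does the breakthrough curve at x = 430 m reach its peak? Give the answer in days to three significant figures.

For the 1D instantaneous-source solution, setting ∂C/∂t = 0 at fixed x gives v²t² + 2Dt − x² = 0, so t = (√(D² + v²x²) − D)/v².
√(D² + v²x²) = √(0.54² + 0.48² × 430²) = 206.4; v² = 0.2304.
t = (206.4 − 0.54)/0.2304 = 893 days (vs. the pure-advection estimate x/v = 896 d).

893 days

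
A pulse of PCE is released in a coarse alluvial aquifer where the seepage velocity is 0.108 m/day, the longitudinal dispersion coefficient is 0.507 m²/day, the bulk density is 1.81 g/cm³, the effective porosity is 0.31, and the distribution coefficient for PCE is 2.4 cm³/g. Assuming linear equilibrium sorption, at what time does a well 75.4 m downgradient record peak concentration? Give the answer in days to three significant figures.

Retardation factor R = 1 + ρ_b·K_d/n = 1 + 1.81 × 2.4/0.31 = 15.01.
Sorption retards both mechanisms: v_R = v/R = 0.007195 m/day, D_R = D/R = 0.03378 m²/day.
Peak time from v_R²t² + 2D_R t − x² = 0: t = (√(D_R² + v_R²x²) − D_R)/v_R².
√(D_R² + v_R²x²) = √(0.03378² + 0.007195² × 75.4²) = 0.5436; v_R² = 5.177e-05.
t = (0.5436 − 0.03378)/5.177e-05 = 9850 days.

9850 days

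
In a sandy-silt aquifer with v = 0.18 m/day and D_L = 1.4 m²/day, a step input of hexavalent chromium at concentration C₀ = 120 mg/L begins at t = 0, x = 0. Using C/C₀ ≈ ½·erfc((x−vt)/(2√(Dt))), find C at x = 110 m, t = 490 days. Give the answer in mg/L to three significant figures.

For a continuous step input, C/C₀ ≈ ½·erfc((x−vt)/(2√(Dt))).
vt = 0.18 × 490 = 88.2 m and 2√(Dt) = 2√(1.4 × 490) = 52.38 m.
Argument (x−vt)/(2√(Dt)) = (110 − 88.2)/52.38 = 0.4162; ½·erfc(0.4162) = 0.2781.
C = 120 × 0.2781 = 33.4 mg/L.

33.4 mg/L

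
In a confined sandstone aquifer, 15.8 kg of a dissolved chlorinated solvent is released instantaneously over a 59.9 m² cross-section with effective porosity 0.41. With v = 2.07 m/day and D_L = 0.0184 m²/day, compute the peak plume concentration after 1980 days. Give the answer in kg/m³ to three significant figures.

0.0301 kg/m³

The peak of an instantaneous 1D plume sits at x = vt; there the Gaussian factor is 1 and C_max = M/(n_e·A·√(4πDt)), where n_e·A is the pore area the mass is dissolved in.
√(4πDt) = √(4π × 0.0184 × 1980) = 21.40 m, so C_max = 15.8/(0.41 × 59.9 × 21.40) = 0.0301 kg/m³.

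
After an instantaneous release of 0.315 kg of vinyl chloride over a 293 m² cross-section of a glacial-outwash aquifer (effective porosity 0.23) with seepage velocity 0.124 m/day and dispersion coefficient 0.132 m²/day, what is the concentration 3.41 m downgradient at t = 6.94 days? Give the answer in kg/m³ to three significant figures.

For an instantaneous plane source, C(x,t) = M/(n_e·A·√(4πDt)) · exp(−(x−vt)²/(4Dt)), with n_e·A the pore (flow) area.
Plume center vt = 0.124 × 6.94 = 0.86056 m, so the well at 3.41 m is 2.54944 m downgradient of the peak.
√(4πDt) = 3.393 m, giving peak height M/(n_e·A·√(4πDt)) = 0.315/(0.23 × 293 × 3.393) = 0.001378 kg/m³.
(x−vt)²/(4Dt) = (2.54944)²/(4 × 0.132 × 6.94) = 1.774; exp(−1.774) = 0.1697.
C = 0.001378 × 0.1697 = 0.000234 kg/m³.

0.000234 kg/m³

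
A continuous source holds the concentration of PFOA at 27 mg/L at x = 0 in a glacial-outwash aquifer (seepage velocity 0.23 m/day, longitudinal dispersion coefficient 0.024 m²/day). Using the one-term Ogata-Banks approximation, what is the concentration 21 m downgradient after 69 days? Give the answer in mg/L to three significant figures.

0.0651 mg/L

For a continuous step input, C/C₀ ≈ ½·erfc((x−vt)/(2√(Dt))).
vt = 0.23 × 69 = 15.87 m and 2√(Dt) = 2√(0.024 × 69) = 2.574 m.
Argument (x−vt)/(2√(Dt)) = (21 − 15.87)/2.574 = 1.993; ½·erfc(1.993) = 0.002412.
C = 27 × 0.002412 = 0.0651 mg/L.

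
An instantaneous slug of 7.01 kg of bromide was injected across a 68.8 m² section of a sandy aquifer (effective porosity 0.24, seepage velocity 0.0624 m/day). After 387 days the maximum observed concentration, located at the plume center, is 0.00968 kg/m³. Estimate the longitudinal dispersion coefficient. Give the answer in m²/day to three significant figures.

At the plume center C_max = M/(n_e·A·√(4πDt)), so D = M²/(4πt·(n_e·A·C_max)²).
n_e·A·C_max = 0.24 × 68.8 × 0.00968 = 0.1598 kg/m.
D = 7.01²/(4π × 387 × 0.1598²) = 0.396 m²/day.

0.396 m²/day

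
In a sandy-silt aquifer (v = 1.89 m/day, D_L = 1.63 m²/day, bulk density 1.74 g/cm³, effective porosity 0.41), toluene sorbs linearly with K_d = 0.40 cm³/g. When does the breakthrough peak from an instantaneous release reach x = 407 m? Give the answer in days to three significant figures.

Retardation factor R = 1 + ρ_b·K_d/n = 1 + 1.74 × 0.40/0.41 = 2.698.
Sorption retards both mechanisms: v_R = v/R = 0.7005 m/day, D_R = D/R = 0.6042 m²/day.
Peak time from v_R²t² + 2D_R t − x² = 0: t = (√(D_R² + v_R²x²) − D_R)/v_R².
√(D_R² + v_R²x²) = √(0.6042² + 0.7005² × 407²) = 285.1; v_R² = 0.4907.
t = (285.1 − 0.6042)/0.4907 = 580 days.

580 days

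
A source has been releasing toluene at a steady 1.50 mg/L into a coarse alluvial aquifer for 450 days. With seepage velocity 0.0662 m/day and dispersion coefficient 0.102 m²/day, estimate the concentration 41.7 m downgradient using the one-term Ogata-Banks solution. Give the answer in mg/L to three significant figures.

For a continuous step input, C/C₀ ≈ ½·erfc((x−vt)/(2√(Dt))).
vt = 0.0662 × 450 = 29.79 m and 2√(Dt) = 2√(0.102 × 450) = 13.55 m.
Argument (x−vt)/(2√(Dt)) = (41.7 − 29.79)/13.55 = 0.8790; ½·erfc(0.8790) = 0.1069.
C = 1.50 × 0.1069 = 0.160 mg/L.

0.160 mg/L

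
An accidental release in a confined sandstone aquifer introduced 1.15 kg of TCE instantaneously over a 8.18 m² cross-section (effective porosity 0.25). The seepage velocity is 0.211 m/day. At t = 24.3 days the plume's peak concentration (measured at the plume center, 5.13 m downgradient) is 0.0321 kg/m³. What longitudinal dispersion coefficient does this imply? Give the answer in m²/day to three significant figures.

At the plume center C_max = M/(n_e·A·√(4πDt)), so D = M²/(4πt·(n_e·A·C_max)²).
n_e·A·C_max = 0.25 × 8.18 × 0.0321 = 0.06564 kg/m.
D = 1.15²/(4π × 24.3 × 0.06564²) = 1.01 m²/day.

1.01 m²/day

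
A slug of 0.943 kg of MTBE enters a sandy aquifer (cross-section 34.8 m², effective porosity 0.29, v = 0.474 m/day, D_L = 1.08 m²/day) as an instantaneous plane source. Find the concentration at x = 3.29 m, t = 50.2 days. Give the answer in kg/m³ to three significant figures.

0.000515 kg/m³

For an instantaneous plane source, C(x,t) = M/(n_e·A·√(4πDt)) · exp(−(x−vt)²/(4Dt)), with n_e·A the pore (flow) area.
Plume center vt = 0.474 × 50.2 = 23.7948 m, so the well at 3.29 m is 20.5048 m upgradient of the peak.
√(4πDt) = 26.10 m, giving peak height M/(n_e·A·√(4πDt)) = 0.943/(0.29 × 34.8 × 26.10) = 0.003580 kg/m³.
(x−vt)²/(4Dt) = (-20.5048)²/(4 × 1.08 × 50.2) = 1.939; exp(−1.939) = 0.1438.
C = 0.003580 × 0.1438 = 0.000515 kg/m³.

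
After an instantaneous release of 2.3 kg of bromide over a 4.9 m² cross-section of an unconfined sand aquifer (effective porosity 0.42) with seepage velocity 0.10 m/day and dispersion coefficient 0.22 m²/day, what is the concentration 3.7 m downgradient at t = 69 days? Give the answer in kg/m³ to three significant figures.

For an instantaneous plane source, C(x,t) = M/(n_e·A·√(4πDt)) · exp(−(x−vt)²/(4Dt)), with n_e·A the pore (flow) area.
Plume center vt = 0.10 × 69 = 6.9 m, so the well at 3.7 m is 3.2 m upgradient of the peak.
√(4πDt) = 13.81 m, giving peak height M/(n_e·A·√(4πDt)) = 2.3/(0.42 × 4.9 × 13.81) = 0.08093 kg/m³.
(x−vt)²/(4Dt) = (-3.2)²/(4 × 0.22 × 69) = 0.1686; exp(−0.1686) = 0.8448.
C = 0.08093 × 0.8448 = 0.0684 kg/m³.

0.0684 kg/m³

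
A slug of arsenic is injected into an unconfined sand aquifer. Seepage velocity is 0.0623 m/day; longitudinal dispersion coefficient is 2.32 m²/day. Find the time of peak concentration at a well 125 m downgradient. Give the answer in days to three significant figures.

For the 1D instantaneous-source solution, setting ∂C/∂t = 0 at fixed x gives v²t² + 2Dt − x² = 0, so t = (√(D² + v²x²) − D)/v².
√(D² + v²x²) = √(2.32² + 0.0623² × 125²) = 8.126; v² = 0.00388129.
t = (8.126 − 2.32)/0.00388129 = 1500 days (vs. the pure-advection estimate x/v = 2010 d).

1500 days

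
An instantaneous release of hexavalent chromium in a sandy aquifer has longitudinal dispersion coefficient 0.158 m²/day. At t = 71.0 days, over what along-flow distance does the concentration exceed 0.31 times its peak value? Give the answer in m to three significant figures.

14.5 m

The plume is Gaussian with σ = √(2Dt) = √(2 × 0.158 × 71.0) = 4.737 m.
C/C_peak = exp(−Δx²/(2σ²)) = 0.31 ⇒ Δx = σ·√(−2 ln 0.31) = 4.737 × 1.530 = 7.248 m.
Width = 2Δx = 14.5 m.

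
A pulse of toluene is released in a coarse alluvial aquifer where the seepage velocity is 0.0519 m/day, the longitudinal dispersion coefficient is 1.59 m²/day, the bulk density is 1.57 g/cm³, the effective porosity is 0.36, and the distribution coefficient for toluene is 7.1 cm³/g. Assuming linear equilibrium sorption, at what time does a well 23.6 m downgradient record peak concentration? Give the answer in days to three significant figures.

4950 days

Retardation factor R = 1 + ρ_b·K_d/n = 1 + 1.57 × 7.1/0.36 = 31.96.
Sorption retards both mechanisms: v_R = v/R = 0.001624 m/day, D_R = D/R = 0.04975 m²/day.
Peak time from v_R²t² + 2D_R t − x² = 0: t = (√(D_R² + v_R²x²) − D_R)/v_R².
√(D_R² + v_R²x²) = √(0.04975² + 0.001624² × 23.6²) = 0.06280; v_R² = 2.637e-06.
t = (0.06280 − 0.04975)/2.637e-06 = 4950 days.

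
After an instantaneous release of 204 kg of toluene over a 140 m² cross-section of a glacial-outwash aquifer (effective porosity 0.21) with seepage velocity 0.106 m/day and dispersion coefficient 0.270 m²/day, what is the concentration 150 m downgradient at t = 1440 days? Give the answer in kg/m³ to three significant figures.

0.0988 kg/m³

For an instantaneous plane source, C(x,t) = M/(n_e·A·√(4πDt)) · exp(−(x−vt)²/(4Dt)), with n_e·A the pore (flow) area.
Plume center vt = 0.106 × 1440 = 152.64 m, so the well at 150 m is 2.64 m upgradient of the peak.
√(4πDt) = 69.90 m, giving peak height M/(n_e·A·√(4πDt)) = 204/(0.21 × 140 × 69.90) = 0.09927 kg/m³.
(x−vt)²/(4Dt) = (-2.64)²/(4 × 0.270 × 1440) = 0.004481; exp(−0.004481) = 0.9955.
C = 0.09927 × 0.9955 = 0.0988 kg/m³.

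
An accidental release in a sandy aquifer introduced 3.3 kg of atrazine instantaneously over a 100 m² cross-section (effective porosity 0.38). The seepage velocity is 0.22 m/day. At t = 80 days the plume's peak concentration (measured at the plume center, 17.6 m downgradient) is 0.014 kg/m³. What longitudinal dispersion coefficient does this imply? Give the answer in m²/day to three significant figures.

0.0383 m²/day

At the plume center C_max = M/(n_e·A·√(4πDt)), so D = M²/(4πt·(n_e·A·C_max)²).
n_e·A·C_max = 0.38 × 100 × 0.014 = 0.5320 kg/m.
D = 3.3²/(4π × 80 × 0.5320²) = 0.0383 m²/day.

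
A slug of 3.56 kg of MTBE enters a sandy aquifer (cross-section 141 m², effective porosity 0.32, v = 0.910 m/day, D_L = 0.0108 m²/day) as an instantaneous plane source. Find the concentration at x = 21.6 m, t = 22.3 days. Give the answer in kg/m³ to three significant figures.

0.00770 kg/m³

For an instantaneous plane source, C(x,t) = M/(n_e·A·√(4πDt)) · exp(−(x−vt)²/(4Dt)), with n_e·A the pore (flow) area.
Plume center vt = 0.910 × 22.3 = 20.293 m, so the well at 21.6 m is 1.307 m downgradient of the peak.
√(4πDt) = 1.740 m, giving peak height M/(n_e·A·√(4πDt)) = 3.56/(0.32 × 141 × 1.740) = 0.04535 kg/m³.
(x−vt)²/(4Dt) = (1.307)²/(4 × 0.0108 × 22.3) = 1.773; exp(−1.773) = 0.1698.
C = 0.04535 × 0.1698 = 0.00770 kg/m³.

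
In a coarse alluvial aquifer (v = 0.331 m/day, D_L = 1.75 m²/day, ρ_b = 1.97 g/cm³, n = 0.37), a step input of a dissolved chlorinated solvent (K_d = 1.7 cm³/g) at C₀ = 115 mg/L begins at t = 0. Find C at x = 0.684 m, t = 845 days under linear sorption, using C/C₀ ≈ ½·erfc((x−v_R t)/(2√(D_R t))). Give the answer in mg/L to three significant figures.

108 mg/L

Retardation factor R = 1 + ρ_b·K_d/n = 1 + 1.97 × 1.7/0.37 = 10.05.
Sorption retards both mechanisms: v_R = v/R = 0.03294 m/day, D_R = D/R = 0.1741 m²/day.
v_R·t = 0.03294 × 845 = 27.8343 m; 2√(D_R t) = 24.26 m; argument = (0.684 − 27.8343)/24.26 = -1.119.
C = C₀ × ½·erfc(-1.119) = 115 × 0.9432 = 108 mg/L.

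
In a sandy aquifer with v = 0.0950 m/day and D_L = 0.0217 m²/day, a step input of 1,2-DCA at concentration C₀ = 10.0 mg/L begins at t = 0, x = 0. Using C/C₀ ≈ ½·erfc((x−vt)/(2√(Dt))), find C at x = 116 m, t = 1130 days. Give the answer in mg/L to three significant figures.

1.08 mg/L

For a continuous step input, C/C₀ ≈ ½·erfc((x−vt)/(2√(Dt))).
vt = 0.0950 × 1130 = 107.35 m and 2√(Dt) = 2√(0.0217 × 1130) = 9.904 m.
Argument (x−vt)/(2√(Dt)) = (116 − 107.35)/9.904 = 0.8734; ½·erfc(0.8734) = 0.1084.
C = 10.0 × 0.1084 = 1.08 mg/L.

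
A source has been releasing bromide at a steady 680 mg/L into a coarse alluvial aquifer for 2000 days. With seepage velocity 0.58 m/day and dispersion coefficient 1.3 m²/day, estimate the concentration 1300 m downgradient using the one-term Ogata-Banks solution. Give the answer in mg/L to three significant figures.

For a continuous step input, C/C₀ ≈ ½·erfc((x−vt)/(2√(Dt))).
vt = 0.58 × 2000 = 1160 m and 2√(Dt) = 2√(1.3 × 2000) = 102.0 m.
Argument (x−vt)/(2√(Dt)) = (1300 − 1160)/102.0 = 1.373; ½·erfc(1.373) = 0.02609.
C = 680 × 0.02609 = 17.7 mg/L.

17.7 mg/L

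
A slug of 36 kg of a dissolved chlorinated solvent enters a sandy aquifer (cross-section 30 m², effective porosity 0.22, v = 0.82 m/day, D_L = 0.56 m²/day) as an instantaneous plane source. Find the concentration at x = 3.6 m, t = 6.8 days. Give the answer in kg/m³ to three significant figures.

For an instantaneous plane source, C(x,t) = M/(n_e·A·√(4πDt)) · exp(−(x−vt)²/(4Dt)), with n_e·A the pore (flow) area.
Plume center vt = 0.82 × 6.8 = 5.576 m, so the well at 3.6 m is 1.976 m upgradient of the peak.
√(4πDt) = 6.918 m, giving peak height M/(n_e·A·√(4πDt)) = 36/(0.22 × 30 × 6.918) = 0.7885 kg/m³.
(x−vt)²/(4Dt) = (-1.976)²/(4 × 0.56 × 6.8) = 0.2563; exp(−0.2563) = 0.7739.
C = 0.7885 × 0.7739 = 0.610 kg/m³.

0.610 kg/m³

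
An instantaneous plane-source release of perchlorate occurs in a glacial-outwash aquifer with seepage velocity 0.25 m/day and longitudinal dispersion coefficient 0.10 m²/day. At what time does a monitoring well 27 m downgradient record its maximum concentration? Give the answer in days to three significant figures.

For the 1D instantaneous-source solution, setting ∂C/∂t = 0 at fixed x gives v²t² + 2Dt − x² = 0, so t = (√(D² + v²x²) − D)/v².
√(D² + v²x²) = √(0.10² + 0.25² × 27²) = 6.751; v² = 0.0625.
t = (6.751 − 0.10)/0.0625 = 106 days (vs. the pure-advection estimate x/v = 108 d).

106 days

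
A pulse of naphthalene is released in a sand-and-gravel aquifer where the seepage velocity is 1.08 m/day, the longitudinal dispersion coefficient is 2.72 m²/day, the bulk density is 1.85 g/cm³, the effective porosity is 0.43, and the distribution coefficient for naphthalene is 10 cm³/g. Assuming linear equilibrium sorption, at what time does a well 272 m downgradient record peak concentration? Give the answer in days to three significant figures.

Retardation factor R = 1 + ρ_b·K_d/n = 1 + 1.85 × 10/0.43 = 44.02.
Sorption retards both mechanisms: v_R = v/R = 0.02453 m/day, D_R = D/R = 0.06179 m²/day.
Peak time from v_R²t² + 2D_R t − x² = 0: t = (√(D_R² + v_R²x²) − D_R)/v_R².
√(D_R² + v_R²x²) = √(0.06179² + 0.02453² × 272²) = 6.672; v_R² = 0.0006017.
t = (6.672 − 0.06179)/0.0006017 = 11000 days.

11000 days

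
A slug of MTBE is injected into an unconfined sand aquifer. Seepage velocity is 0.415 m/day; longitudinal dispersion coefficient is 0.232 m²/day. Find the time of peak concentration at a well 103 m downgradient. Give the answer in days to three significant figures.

247 days

For the 1D instantaneous-source solution, setting ∂C/∂t = 0 at fixed x gives v²t² + 2Dt − x² = 0, so t = (√(D² + v²x²) − D)/v².
√(D² + v²x²) = √(0.232² + 0.415² × 103²) = 42.75; v² = 0.172225.
t = (42.75 − 0.232)/0.172225 = 247 days (vs. the pure-advection estimate x/v = 248 d).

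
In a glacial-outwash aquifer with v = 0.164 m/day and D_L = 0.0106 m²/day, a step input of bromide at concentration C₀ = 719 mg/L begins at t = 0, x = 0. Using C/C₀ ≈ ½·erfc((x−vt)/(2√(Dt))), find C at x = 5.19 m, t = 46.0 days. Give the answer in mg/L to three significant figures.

713 mg/L

For a continuous step input, C/C₀ ≈ ½·erfc((x−vt)/(2√(Dt))).
vt = 0.164 × 46.0 = 7.544 m and 2√(Dt) = 2√(0.0106 × 46.0) = 1.397 m.
Argument (x−vt)/(2√(Dt)) = (5.19 − 7.544)/1.397 = -1.685; ½·erfc(-1.685) = 0.9914.
C = 719 × 0.9914 = 713 mg/L.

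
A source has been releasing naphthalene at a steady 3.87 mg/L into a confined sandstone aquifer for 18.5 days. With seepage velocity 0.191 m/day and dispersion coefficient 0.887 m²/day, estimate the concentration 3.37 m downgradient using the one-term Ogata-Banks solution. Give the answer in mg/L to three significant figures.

1.98 mg/L

For a continuous step input, C/C₀ ≈ ½·erfc((x−vt)/(2√(Dt))).
vt = 0.191 × 18.5 = 3.5335 m and 2√(Dt) = 2√(0.887 × 18.5) = 8.102 m.
Argument (x−vt)/(2√(Dt)) = (3.37 − 3.5335)/8.102 = -0.02018; ½·erfc(-0.02018) = 0.5114.
C = 3.87 × 0.5114 = 1.98 mg/L.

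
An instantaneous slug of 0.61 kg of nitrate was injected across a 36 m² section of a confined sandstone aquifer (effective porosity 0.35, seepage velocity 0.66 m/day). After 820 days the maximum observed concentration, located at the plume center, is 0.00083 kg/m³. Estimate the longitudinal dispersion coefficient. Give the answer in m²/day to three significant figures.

At the plume center C_max = M/(n_e·A·√(4πDt)), so D = M²/(4πt·(n_e·A·C_max)²).
n_e·A·C_max = 0.35 × 36 × 0.00083 = 0.01046 kg/m.
D = 0.61²/(4π × 820 × 0.01046²) = 0.330 m²/day.

0.330 m²/day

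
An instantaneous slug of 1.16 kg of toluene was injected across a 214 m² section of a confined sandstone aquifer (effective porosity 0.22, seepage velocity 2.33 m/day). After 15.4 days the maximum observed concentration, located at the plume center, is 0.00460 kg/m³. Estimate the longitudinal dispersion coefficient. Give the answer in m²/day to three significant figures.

0.148 m²/day

At the plume center C_max = M/(n_e·A·√(4πDt)), so D = M²/(4πt·(n_e·A·C_max)²).
n_e·A·C_max = 0.22 × 214 × 0.00460 = 0.2166 kg/m.
D = 1.16²/(4π × 15.4 × 0.2166²) = 0.148 m²/day.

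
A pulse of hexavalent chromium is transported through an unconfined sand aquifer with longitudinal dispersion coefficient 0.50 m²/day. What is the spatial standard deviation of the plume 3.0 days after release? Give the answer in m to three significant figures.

Dispersive spreading gives a Gaussian with σ² = 2Dt; advection only shifts the center.
σ = √(2 × 0.50 × 3.0) = 1.73 m.

1.73 m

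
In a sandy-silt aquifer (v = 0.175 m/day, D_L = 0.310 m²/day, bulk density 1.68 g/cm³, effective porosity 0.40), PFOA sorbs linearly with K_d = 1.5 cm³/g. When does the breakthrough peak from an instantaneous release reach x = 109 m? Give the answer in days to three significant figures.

4470 days

Retardation factor R = 1 + ρ_b·K_d/n = 1 + 1.68 × 1.5/0.40 = 7.300.
Sorption retards both mechanisms: v_R = v/R = 0.02397 m/day, D_R = D/R = 0.04247 m²/day.
Peak time from v_R²t² + 2D_R t − x² = 0: t = (√(D_R² + v_R²x²) − D_R)/v_R².
√(D_R² + v_R²x²) = √(0.04247² + 0.02397² × 109²) = 2.613; v_R² = 0.0005746.
t = (2.613 − 0.04247)/0.0005746 = 4470 days.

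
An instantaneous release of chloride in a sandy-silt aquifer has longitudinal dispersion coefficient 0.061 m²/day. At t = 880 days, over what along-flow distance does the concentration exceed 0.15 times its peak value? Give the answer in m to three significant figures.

40.4 m

The plume is Gaussian with σ = √(2Dt) = √(2 × 0.061 × 880) = 10.36 m.
C/C_peak = exp(−Δx²/(2σ²)) = 0.15 ⇒ Δx = σ·√(−2 ln 0.15) = 10.36 × 1.948 = 20.18 m.
Width = 2Δx = 40.4 m.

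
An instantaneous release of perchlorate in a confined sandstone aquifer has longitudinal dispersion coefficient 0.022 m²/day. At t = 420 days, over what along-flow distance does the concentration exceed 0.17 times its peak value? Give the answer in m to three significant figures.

16.2 m

The plume is Gaussian with σ = √(2Dt) = √(2 × 0.022 × 420) = 4.299 m.
C/C_peak = exp(−Δx²/(2σ²)) = 0.17 ⇒ Δx = σ·√(−2 ln 0.17) = 4.299 × 1.883 = 8.095 m.
Width = 2Δx = 16.2 m.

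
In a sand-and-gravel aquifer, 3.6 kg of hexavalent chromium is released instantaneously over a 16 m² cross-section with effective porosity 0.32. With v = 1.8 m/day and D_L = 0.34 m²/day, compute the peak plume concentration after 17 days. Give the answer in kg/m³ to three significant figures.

The peak of an instantaneous 1D plume sits at x = vt; there the Gaussian factor is 1 and C_max = M/(n_e·A·√(4πDt)), where n_e·A is the pore area the mass is dissolved in.
√(4πDt) = √(4π × 0.34 × 17) = 8.523 m, so C_max = 3.6/(0.32 × 16 × 8.523) = 0.0825 kg/m³.

0.0825 kg/m³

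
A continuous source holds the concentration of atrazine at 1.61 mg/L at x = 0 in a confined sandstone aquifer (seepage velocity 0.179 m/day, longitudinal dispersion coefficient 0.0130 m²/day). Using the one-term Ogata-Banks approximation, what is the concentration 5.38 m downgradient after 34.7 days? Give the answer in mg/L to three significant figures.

1.30 mg/L

For a continuous step input, C/C₀ ≈ ½·erfc((x−vt)/(2√(Dt))).
vt = 0.179 × 34.7 = 6.2113 m and 2√(Dt) = 2√(0.0130 × 34.7) = 1.343 m.
Argument (x−vt)/(2√(Dt)) = (5.38 − 6.2113)/1.343 = -0.6190; ½·erfc(-0.6190) = 0.8093.
C = 1.61 × 0.8093 = 1.30 mg/L.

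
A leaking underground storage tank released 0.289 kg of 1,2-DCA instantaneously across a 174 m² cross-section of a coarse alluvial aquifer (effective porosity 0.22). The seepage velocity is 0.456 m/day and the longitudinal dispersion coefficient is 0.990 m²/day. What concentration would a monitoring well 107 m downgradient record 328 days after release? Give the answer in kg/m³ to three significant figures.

2.93e-05 kg/m³

For an instantaneous plane source, C(x,t) = M/(n_e·A·√(4πDt)) · exp(−(x−vt)²/(4Dt)), with n_e·A the pore (flow) area.
Plume center vt = 0.456 × 328 = 149.568 m, so the well at 107 m is 42.568 m upgradient of the peak.
√(4πDt) = 63.88 m, giving peak height M/(n_e·A·√(4πDt)) = 0.289/(0.22 × 174 × 63.88) = 0.0001182 kg/m³.
(x−vt)²/(4Dt) = (-42.568)²/(4 × 0.990 × 328) = 1.395; exp(−1.395) = 0.2478.
C = 0.0001182 × 0.2478 = 2.93e-05 kg/m³.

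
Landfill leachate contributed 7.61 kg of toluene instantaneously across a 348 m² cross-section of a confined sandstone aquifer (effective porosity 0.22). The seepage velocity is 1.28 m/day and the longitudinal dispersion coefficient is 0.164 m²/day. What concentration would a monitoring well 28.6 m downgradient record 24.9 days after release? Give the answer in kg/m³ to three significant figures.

For an instantaneous plane source, C(x,t) = M/(n_e·A·√(4πDt)) · exp(−(x−vt)²/(4Dt)), with n_e·A the pore (flow) area.
Plume center vt = 1.28 × 24.9 = 31.872 m, so the well at 28.6 m is 3.272 m upgradient of the peak.
√(4πDt) = 7.164 m, giving peak height M/(n_e·A·√(4πDt)) = 7.61/(0.22 × 348 × 7.164) = 0.01387 kg/m³.
(x−vt)²/(4Dt) = (-3.272)²/(4 × 0.164 × 24.9) = 0.6554; exp(−0.6554) = 0.5192.
C = 0.01387 × 0.5192 = 0.00720 kg/m³.

0.00720 kg/m³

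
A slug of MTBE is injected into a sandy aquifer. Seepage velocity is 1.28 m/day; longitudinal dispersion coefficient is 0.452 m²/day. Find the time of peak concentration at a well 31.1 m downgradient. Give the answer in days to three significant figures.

24.0 days

For the 1D instantaneous-source solution, setting ∂C/∂t = 0 at fixed x gives v²t² + 2Dt − x² = 0, so t = (√(D² + v²x²) − D)/v².
√(D² + v²x²) = √(0.452² + 1.28² × 31.1²) = 39.81; v² = 1.6384.
t = (39.81 − 0.452)/1.6384 = 24.0 days (vs. the pure-advection estimate x/v = 24.3 d).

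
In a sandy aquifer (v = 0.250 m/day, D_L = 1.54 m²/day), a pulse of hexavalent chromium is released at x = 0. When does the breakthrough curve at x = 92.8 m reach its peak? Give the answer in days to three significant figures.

347 days

For the 1D instantaneous-source solution, setting ∂C/∂t = 0 at fixed x gives v²t² + 2Dt − x² = 0, so t = (√(D² + v²x²) − D)/v².
√(D² + v²x²) = √(1.54² + 0.250² × 92.8²) = 23.25; v² = 0.0625.
t = (23.25 − 1.54)/0.0625 = 347 days (vs. the pure-advection estimate x/v = 371 d).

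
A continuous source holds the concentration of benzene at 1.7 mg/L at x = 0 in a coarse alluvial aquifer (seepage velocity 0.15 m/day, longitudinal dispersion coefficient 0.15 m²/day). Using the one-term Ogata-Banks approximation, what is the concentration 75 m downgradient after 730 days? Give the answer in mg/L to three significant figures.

For a continuous step input, C/C₀ ≈ ½·erfc((x−vt)/(2√(Dt))).
vt = 0.15 × 730 = 109.5 m and 2√(Dt) = 2√(0.15 × 730) = 20.93 m.
Argument (x−vt)/(2√(Dt)) = (75 − 109.5)/20.93 = -1.648; ½·erfc(-1.648) = 0.9901.
C = 1.7 × 0.9901 = 1.68 mg/L.

1.68 mg/L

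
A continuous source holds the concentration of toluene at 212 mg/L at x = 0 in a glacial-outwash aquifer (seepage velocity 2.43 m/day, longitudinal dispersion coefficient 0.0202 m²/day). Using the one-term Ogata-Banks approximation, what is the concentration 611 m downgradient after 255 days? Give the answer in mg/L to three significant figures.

For a continuous step input, C/C₀ ≈ ½·erfc((x−vt)/(2√(Dt))).
vt = 2.43 × 255 = 619.65 m and 2√(Dt) = 2√(0.0202 × 255) = 4.539 m.
Argument (x−vt)/(2√(Dt)) = (611 − 619.65)/4.539 = -1.906; ½·erfc(-1.906) = 0.9965.
C = 212 × 0.9965 = 211 mg/L.

211 mg/L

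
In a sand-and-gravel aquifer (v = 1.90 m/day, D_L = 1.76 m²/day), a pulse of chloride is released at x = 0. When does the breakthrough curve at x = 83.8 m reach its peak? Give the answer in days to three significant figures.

For the 1D instantaneous-source solution, setting ∂C/∂t = 0 at fixed x gives v²t² + 2Dt − x² = 0, so t = (√(D² + v²x²) − D)/v².
√(D² + v²x²) = √(1.76² + 1.90² × 83.8²) = 159.2; v² = 3.61.
t = (159.2 − 1.76)/3.61 = 43.6 days (vs. the pure-advection estimate x/v = 44.1 d).

43.6 days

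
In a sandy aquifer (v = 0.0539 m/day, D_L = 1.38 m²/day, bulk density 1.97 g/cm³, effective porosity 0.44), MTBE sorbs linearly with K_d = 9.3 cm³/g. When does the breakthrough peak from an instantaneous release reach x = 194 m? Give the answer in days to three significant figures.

135000 days

Retardation factor R = 1 + ρ_b·K_d/n = 1 + 1.97 × 9.3/0.44 = 42.64.
Sorption retards both mechanisms: v_R = v/R = 0.001264 m/day, D_R = D/R = 0.03236 m²/day.
Peak time from v_R²t² + 2D_R t − x² = 0: t = (√(D_R² + v_R²x²) − D_R)/v_R².
√(D_R² + v_R²x²) = √(0.03236² + 0.001264² × 194²) = 0.2473; v_R² = 1.598e-06.
t = (0.2473 − 0.03236)/1.598e-06 = 135000 days.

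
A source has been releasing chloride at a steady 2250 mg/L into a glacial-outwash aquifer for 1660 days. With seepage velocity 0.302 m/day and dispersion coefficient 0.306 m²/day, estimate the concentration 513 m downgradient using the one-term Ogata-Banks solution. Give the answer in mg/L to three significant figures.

803 mg/L

For a continuous step input, C/C₀ ≈ ½·erfc((x−vt)/(2√(Dt))).
vt = 0.302 × 1660 = 501.32 m and 2√(Dt) = 2√(0.306 × 1660) = 45.08 m.
Argument (x−vt)/(2√(Dt)) = (513 − 501.32)/45.08 = 0.2591; ½·erfc(0.2591) = 0.3570.
C = 2250 × 0.3570 = 803 mg/L.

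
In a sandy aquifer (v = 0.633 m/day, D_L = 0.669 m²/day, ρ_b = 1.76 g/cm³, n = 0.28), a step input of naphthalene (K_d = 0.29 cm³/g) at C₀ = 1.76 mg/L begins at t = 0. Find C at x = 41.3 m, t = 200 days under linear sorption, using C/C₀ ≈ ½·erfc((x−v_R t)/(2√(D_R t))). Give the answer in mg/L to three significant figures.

1.13 mg/L

Retardation factor R = 1 + ρ_b·K_d/n = 1 + 1.76 × 0.29/0.28 = 2.823.
Sorption retards both mechanisms: v_R = v/R = 0.2242 m/day, D_R = D/R = 0.2370 m²/day.
v_R·t = 0.2242 × 200 = 44.84 m; 2√(D_R t) = 13.77 m; argument = (41.3 − 44.84)/13.77 = -0.2571.
C = C₀ × ½·erfc(-0.2571) = 1.76 × 0.6419 = 1.13 mg/L.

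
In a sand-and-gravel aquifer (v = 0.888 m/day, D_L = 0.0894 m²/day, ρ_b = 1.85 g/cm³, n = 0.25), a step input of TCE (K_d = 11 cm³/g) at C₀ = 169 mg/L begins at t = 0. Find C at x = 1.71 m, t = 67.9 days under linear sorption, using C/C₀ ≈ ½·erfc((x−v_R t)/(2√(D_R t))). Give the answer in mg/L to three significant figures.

Retardation factor R = 1 + ρ_b·K_d/n = 1 + 1.85 × 11/0.25 = 82.40.
Sorption retards both mechanisms: v_R = v/R = 0.01078 m/day, D_R = D/R = 0.001085 m²/day.
v_R·t = 0.01078 × 67.9 = 0.731962 m; 2√(D_R t) = 0.5428 m; argument = (1.71 − 0.731962)/0.5428 = 1.802.
C = C₀ × ½·erfc(1.802) = 169 × 0.005411 = 0.914 mg/L.

0.914 mg/L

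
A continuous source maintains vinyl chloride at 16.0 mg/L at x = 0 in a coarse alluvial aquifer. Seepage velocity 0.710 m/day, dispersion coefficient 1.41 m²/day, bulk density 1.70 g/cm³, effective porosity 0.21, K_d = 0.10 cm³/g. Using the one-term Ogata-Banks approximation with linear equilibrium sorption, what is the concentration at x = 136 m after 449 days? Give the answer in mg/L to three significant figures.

Retardation factor R = 1 + ρ_b·K_d/n = 1 + 1.70 × 0.10/0.21 = 1.810.
Sorption retards both mechanisms: v_R = v/R = 0.3923 m/day, D_R = D/R = 0.7790 m²/day.
v_R·t = 0.3923 × 449 = 176.1427 m; 2√(D_R t) = 37.40 m; argument = (136 − 176.1427)/37.40 = -1.073.
C = C₀ × ½·erfc(-1.073) = 16.0 × 0.9354 = 15.0 mg/L.

15.0 mg/L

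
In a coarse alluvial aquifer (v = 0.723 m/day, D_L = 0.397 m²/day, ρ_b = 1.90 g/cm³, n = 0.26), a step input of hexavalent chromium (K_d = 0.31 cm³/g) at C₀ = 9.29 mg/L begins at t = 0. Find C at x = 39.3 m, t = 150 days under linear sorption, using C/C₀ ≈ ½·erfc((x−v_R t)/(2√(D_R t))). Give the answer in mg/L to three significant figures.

Retardation factor R = 1 + ρ_b·K_d/n = 1 + 1.90 × 0.31/0.26 = 3.265.
Sorption retards both mechanisms: v_R = v/R = 0.2214 m/day, D_R = D/R = 0.1216 m²/day.
v_R·t = 0.2214 × 150 = 33.21 m; 2√(D_R t) = 8.542 m; argument = (39.3 − 33.21)/8.542 = 0.7129.
C = C₀ × ½·erfc(0.7129) = 9.29 × 0.1567 = 1.46 mg/L.

1.46 mg/L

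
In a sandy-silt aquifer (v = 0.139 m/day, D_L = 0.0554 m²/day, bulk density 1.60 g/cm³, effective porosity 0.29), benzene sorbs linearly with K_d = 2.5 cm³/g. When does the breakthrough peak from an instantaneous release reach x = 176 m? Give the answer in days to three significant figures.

18700 days

Retardation factor R = 1 + ρ_b·K_d/n = 1 + 1.60 × 2.5/0.29 = 14.79.
Sorption retards both mechanisms: v_R = v/R = 0.009398 m/day, D_R = D/R = 0.003746 m²/day.
Peak time from v_R²t² + 2D_R t − x² = 0: t = (√(D_R² + v_R²x²) − D_R)/v_R².
√(D_R² + v_R²x²) = √(0.003746² + 0.009398² × 176²) = 1.654; v_R² = 8.832e-05.
t = (1.654 − 0.003746)/8.832e-05 = 18700 days.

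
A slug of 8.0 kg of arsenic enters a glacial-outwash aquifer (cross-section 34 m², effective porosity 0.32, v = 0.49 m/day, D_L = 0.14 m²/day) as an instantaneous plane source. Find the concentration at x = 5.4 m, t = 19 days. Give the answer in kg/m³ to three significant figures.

For an instantaneous plane source, C(x,t) = M/(n_e·A·√(4πDt)) · exp(−(x−vt)²/(4Dt)), with n_e·A the pore (flow) area.
Plume center vt = 0.49 × 19 = 9.31 m, so the well at 5.4 m is 3.91 m upgradient of the peak.
√(4πDt) = 5.782 m, giving peak height M/(n_e·A·√(4πDt)) = 8.0/(0.32 × 34 × 5.782) = 0.1272 kg/m³.
(x−vt)²/(4Dt) = (-3.91)²/(4 × 0.14 × 19) = 1.437; exp(−1.437) = 0.2376.
C = 0.1272 × 0.2376 = 0.0302 kg/m³.

0.0302 kg/m³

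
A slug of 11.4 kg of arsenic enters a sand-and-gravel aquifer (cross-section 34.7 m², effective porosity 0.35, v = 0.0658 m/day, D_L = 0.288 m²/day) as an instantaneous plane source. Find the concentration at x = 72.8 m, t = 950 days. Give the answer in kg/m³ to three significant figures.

For an instantaneous plane source, C(x,t) = M/(n_e·A·√(4πDt)) · exp(−(x−vt)²/(4Dt)), with n_e·A the pore (flow) area.
Plume center vt = 0.0658 × 950 = 62.51 m, so the well at 72.8 m is 10.29 m downgradient of the peak.
√(4πDt) = 58.64 m, giving peak height M/(n_e·A·√(4πDt)) = 11.4/(0.35 × 34.7 × 58.64) = 0.01601 kg/m³.
(x−vt)²/(4Dt) = (10.29)²/(4 × 0.288 × 950) = 0.09675; exp(−0.09675) = 0.9078.
C = 0.01601 × 0.9078 = 0.0145 kg/m³.

0.0145 kg/m³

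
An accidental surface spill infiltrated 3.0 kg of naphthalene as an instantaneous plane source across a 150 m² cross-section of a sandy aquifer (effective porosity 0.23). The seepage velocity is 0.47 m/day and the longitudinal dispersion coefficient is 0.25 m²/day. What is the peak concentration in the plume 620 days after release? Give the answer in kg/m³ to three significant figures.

The peak of an instantaneous 1D plume sits at x = vt; there the Gaussian factor is 1 and C_max = M/(n_e·A·√(4πDt)), where n_e·A is the pore area the mass is dissolved in.
√(4πDt) = √(4π × 0.25 × 620) = 44.13 m, so C_max = 3.0/(0.23 × 150 × 44.13) = 0.00197 kg/m³.

0.00197 kg/m³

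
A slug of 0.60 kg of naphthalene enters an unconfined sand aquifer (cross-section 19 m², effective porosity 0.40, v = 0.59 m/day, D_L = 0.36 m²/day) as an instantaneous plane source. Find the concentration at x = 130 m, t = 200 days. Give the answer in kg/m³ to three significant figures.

0.00159 kg/m³

For an instantaneous plane source, C(x,t) = M/(n_e·A·√(4πDt)) · exp(−(x−vt)²/(4Dt)), with n_e·A the pore (flow) area.
Plume center vt = 0.59 × 200 = 118 m, so the well at 130 m is 12 m downgradient of the peak.
√(4πDt) = 30.08 m, giving peak height M/(n_e·A·√(4πDt)) = 0.60/(0.40 × 19 × 30.08) = 0.002625 kg/m³.
(x−vt)²/(4Dt) = (12)²/(4 × 0.36 × 200) = 0.5000; exp(−0.5000) = 0.6065.
C = 0.002625 × 0.6065 = 0.00159 kg/m³.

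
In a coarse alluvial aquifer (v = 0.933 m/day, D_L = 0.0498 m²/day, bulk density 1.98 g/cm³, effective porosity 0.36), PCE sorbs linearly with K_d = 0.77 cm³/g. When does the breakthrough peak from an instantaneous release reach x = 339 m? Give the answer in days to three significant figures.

1900 days

Retardation factor R = 1 + ρ_b·K_d/n = 1 + 1.98 × 0.77/0.36 = 5.235.
Sorption retards both mechanisms: v_R = v/R = 0.1782 m/day, D_R = D/R = 0.009513 m²/day.
Peak time from v_R²t² + 2D_R t − x² = 0: t = (√(D_R² + v_R²x²) − D_R)/v_R².
√(D_R² + v_R²x²) = √(0.009513² + 0.1782² × 339²) = 60.41; v_R² = 0.03176.
t = (60.41 − 0.009513)/0.03176 = 1900 days.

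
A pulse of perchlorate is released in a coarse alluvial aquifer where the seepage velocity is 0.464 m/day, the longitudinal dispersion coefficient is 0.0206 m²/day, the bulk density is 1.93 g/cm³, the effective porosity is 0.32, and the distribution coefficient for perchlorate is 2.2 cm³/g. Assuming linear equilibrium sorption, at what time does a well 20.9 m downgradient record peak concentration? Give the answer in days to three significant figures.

641 days

Retardation factor R = 1 + ρ_b·K_d/n = 1 + 1.93 × 2.2/0.32 = 14.27.
Sorption retards both mechanisms: v_R = v/R = 0.03252 m/day, D_R = D/R = 0.001444 m²/day.
Peak time from v_R²t² + 2D_R t − x² = 0: t = (√(D_R² + v_R²x²) − D_R)/v_R².
√(D_R² + v_R²x²) = √(0.001444² + 0.03252² × 20.9²) = 0.6797; v_R² = 0.001058.
t = (0.6797 − 0.001444)/0.001058 = 641 days.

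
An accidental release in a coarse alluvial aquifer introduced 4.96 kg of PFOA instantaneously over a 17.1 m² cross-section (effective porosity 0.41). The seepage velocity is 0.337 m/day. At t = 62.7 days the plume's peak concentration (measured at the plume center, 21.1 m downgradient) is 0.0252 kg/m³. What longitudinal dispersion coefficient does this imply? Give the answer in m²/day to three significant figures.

At the plume center C_max = M/(n_e·A·√(4πDt)), so D = M²/(4πt·(n_e·A·C_max)²).
n_e·A·C_max = 0.41 × 17.1 × 0.0252 = 0.1767 kg/m.
D = 4.96²/(4π × 62.7 × 0.1767²) = 1.00 m²/day.

1.00 m²/day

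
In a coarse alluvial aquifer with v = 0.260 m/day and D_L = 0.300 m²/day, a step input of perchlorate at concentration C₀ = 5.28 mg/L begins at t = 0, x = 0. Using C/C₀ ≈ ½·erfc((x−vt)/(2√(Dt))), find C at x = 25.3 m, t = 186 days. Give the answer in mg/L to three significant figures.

5.20 mg/L

For a continuous step input, C/C₀ ≈ ½·erfc((x−vt)/(2√(Dt))).
vt = 0.260 × 186 = 48.36 m and 2√(Dt) = 2√(0.300 × 186) = 14.94 m.
Argument (x−vt)/(2√(Dt)) = (25.3 − 48.36)/14.94 = -1.544; ½·erfc(-1.544) = 0.9855.
C = 5.28 × 0.9855 = 5.20 mg/L.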